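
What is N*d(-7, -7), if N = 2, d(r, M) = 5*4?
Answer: 40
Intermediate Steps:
d(r, M) = 20
N*d(-7, -7) = 2*20 = 40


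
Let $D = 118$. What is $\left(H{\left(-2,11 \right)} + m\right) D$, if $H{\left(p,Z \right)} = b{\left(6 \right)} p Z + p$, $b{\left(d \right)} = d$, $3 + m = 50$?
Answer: $-10266$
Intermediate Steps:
$m = 47$ ($m = -3 + 50 = 47$)
$H{\left(p,Z \right)} = p + 6 Z p$ ($H{\left(p,Z \right)} = 6 p Z + p = 6 Z p + p = p + 6 Z p$)
$\left(H{\left(-2,11 \right)} + m\right) D = \left(- 2 \left(1 + 6 \cdot 11\right) + 47\right) 118 = \left(- 2 \left(1 + 66\right) + 47\right) 118 = \left(\left(-2\right) 67 + 47\right) 118 = \left(-134 + 47\right) 118 = \left(-87\right) 118 = -10266$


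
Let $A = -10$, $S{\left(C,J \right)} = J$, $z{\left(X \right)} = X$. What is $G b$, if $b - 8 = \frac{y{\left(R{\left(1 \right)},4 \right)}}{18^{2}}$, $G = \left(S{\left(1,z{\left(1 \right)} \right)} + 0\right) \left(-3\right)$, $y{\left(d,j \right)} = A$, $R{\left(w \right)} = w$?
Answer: $- \frac{1291}{54} \approx -23.907$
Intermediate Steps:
$y{\left(d,j \right)} = -10$
$G = -3$ ($G = \left(1 + 0\right) \left(-3\right) = 1 \left(-3\right) = -3$)
$b = \frac{1291}{162}$ ($b = 8 - \frac{10}{18^{2}} = 8 - \frac{10}{324} = 8 - \frac{5}{162} = \frac{1291}{162} \approx 7.9691$)
$G b = \left(-3\right) \frac{1291}{162} = - \frac{1291}{54}$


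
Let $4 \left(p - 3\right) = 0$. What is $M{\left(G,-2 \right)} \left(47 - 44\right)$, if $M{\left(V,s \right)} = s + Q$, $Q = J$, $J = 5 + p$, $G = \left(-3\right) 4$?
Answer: $18$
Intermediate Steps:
$p = 3$ ($p = 3 + \frac{1}{4} \cdot 0 = 3 + 0 = 3$)
$G = -12$
$J = 8$ ($J = 5 + 3 = 8$)
$Q = 8$
$M{\left(V,s \right)} = 8 + s$ ($M{\left(V,s \right)} = s + 8 = 8 + s$)
$M{\left(G,-2 \right)} \left(47 - 44\right) = \left(8 - 2\right) \left(47 - 44\right) = 6 \cdot 3 = 18$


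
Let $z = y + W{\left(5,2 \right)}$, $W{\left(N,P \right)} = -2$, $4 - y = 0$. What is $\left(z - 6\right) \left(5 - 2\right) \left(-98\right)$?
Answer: $1176$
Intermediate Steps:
$y = 4$ ($y = 4 - 0 = 4 + 0 = 4$)
$z = 2$ ($z = 4 - 2 = 2$)
$\left(z - 6\right) \left(5 - 2\right) \left(-98\right) = \left(2 - 6\right) \left(5 - 2\right) \left(-98\right) = \left(2 - 6\right) 3 \left(-98\right) = \left(-4\right) 3 \left(-98\right) = \left(-12\right) \left(-98\right) = 1176$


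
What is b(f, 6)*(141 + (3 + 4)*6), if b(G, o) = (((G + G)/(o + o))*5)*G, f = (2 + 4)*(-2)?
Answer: 21960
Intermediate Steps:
f = -12 (f = 6*(-2) = -12)
b(G, o) = 5*G²/o (b(G, o) = (((2*G)/((2*o)))*5)*G = (((2*G)*(1/(2*o)))*5)*G = ((G/o)*5)*G = (5*G/o)*G = 5*G²/o)
b(f, 6)*(141 + (3 + 4)*6) = (5*(-12)²/6)*(141 + (3 + 4)*6) = (5*144*(⅙))*(141 + 7*6) = 120*(141 + 42) = 120*183 = 21960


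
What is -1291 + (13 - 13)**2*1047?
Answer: -1291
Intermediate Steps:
-1291 + (13 - 13)**2*1047 = -1291 + 0**2*1047 = -1291 + 0*1047 = -1291 + 0 = -1291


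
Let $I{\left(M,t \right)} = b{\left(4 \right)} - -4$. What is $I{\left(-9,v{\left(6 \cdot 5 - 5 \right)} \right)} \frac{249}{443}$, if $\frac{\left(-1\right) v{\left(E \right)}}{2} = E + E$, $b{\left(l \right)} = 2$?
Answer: $\frac{1494}{443} \approx 3.3725$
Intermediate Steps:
$v{\left(E \right)} = - 4 E$ ($v{\left(E \right)} = - 2 \left(E + E\right) = - 2 \cdot 2 E = - 4 E$)
$I{\left(M,t \right)} = 6$ ($I{\left(M,t \right)} = 2 - -4 = 2 + 4 = 6$)
$I{\left(-9,v{\left(6 \cdot 5 - 5 \right)} \right)} \frac{249}{443} = 6 \cdot \frac{249}{443} = \frac{1494}{443}$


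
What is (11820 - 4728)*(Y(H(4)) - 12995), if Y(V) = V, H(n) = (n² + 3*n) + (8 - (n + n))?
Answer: -91961964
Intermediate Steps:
H(n) = 8 + n + n² (H(n) = (n² + 3*n) + (8 - 2*n) = 8 + n + n²)
(11820 - 4728)*(Y(H(4)) - 12995) = (11820 - 4728)*((8 + 4 + 4²) - 12995) = 7092*((8 + 4 + 16) - 12995) = 7092*(28 - 12995) = 7092*(-12967) = -91961964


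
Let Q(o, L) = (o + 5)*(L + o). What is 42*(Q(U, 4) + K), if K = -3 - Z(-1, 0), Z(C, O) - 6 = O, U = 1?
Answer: 882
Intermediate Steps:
Q(o, L) = (5 + o)*(L + o)
Z(C, O) = 6 + O
K = -9 (K = -3 - (6 + 0) = -3 - 1*6 = -3 - 6 = -9)
42*(Q(U, 4) + K) = 42*((1² + 5*4 + 5*1 + 4*1) - 9) = 42*((1 + 20 + 5 + 4) - 9) = 42*(30 - 9) = 42*21 = 882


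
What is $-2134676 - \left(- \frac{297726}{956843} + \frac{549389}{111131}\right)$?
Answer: $- \frac{226991093067989529}{106334919433} \approx -2.1347 \cdot 10^{6}$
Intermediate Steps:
$-2134676 - \left(- \frac{297726}{956843} + \frac{549389}{111131}\right) = -2134676 - \frac{492592430821}{106334919433} = - \frac{226991093067989529}{106334919433}$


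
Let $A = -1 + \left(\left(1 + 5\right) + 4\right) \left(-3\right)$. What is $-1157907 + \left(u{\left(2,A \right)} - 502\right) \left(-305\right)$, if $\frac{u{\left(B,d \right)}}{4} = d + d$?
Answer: $-929157$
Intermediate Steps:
$A = -31$ ($A = -1 + \left(6 + 4\right) \left(-3\right) = -1 + 10 \left(-3\right) = -1 - 30 = -31$)
$u{\left(B,d \right)} = 8 d$ ($u{\left(B,d \right)} = 4 \left(d + d\right) = 4 \cdot 2 d = 8 d$)
$-1157907 + \left(u{\left(2,A \right)} - 502\right) \left(-305\right) = -1157907 + \left(8 \left(-31\right) - 502\right) \left(-305\right) = -1157907 + \left(-248 - 502\right) \left(-305\right) = -1157907 - -228750 = -1157907 + 228750 = -929157$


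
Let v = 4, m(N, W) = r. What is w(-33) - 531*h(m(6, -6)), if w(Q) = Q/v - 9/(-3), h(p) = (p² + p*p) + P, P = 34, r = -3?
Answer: -110469/4 ≈ -27617.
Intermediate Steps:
m(N, W) = -3
h(p) = 34 + 2*p² (h(p) = (p² + p*p) + 34 = (p² + p²) + 34 = 2*p² + 34 = 34 + 2*p²)
w(Q) = 3 + Q/4 (w(Q) = Q/4 - 9/(-3) = Q*(¼) - 9*(-⅓) = Q/4 + 3 = 3 + Q/4)
w(-33) - 531*h(m(6, -6)) = (3 + (¼)*(-33)) - 531*(34 + 2*(-3)²) = (3 - 33/4) - 531*(34 + 2*9) = -21/4 - 531*(34 + 18) = -21/4 - 531*52 = -21/4 - 27612 = -110469/4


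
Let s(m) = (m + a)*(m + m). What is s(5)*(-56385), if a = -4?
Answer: -563850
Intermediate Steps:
s(m) = 2*m*(-4 + m) (s(m) = (m - 4)*(m + m) = (-4 + m)*(2*m) = 2*m*(-4 + m))
s(5)*(-56385) = (2*5*(-4 + 5))*(-56385) = (2*5*1)*(-56385) = 10*(-56385) = -563850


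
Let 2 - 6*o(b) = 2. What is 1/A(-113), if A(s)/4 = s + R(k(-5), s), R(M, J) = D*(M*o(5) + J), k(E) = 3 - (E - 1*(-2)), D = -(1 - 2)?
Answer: -1/904 ≈ -0.0011062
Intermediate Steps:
o(b) = 0 (o(b) = ⅓ - ⅙*2 = ⅓ - ⅓ = 0)
D = 1 (D = -1*(-1) = 1)
k(E) = 1 - E (k(E) = 3 - (E + 2) = 3 - (2 + E) = 3 + (-2 - E) = 1 - E)
R(M, J) = J (R(M, J) = 1*(M*0 + J) = 1*(0 + J) = 1*J = J)
A(s) = 8*s (A(s) = 4*(s + s) = 4*(2*s) = 8*s)
1/A(-113) = 1/(8*(-113)) = 1/(-904) = -1/904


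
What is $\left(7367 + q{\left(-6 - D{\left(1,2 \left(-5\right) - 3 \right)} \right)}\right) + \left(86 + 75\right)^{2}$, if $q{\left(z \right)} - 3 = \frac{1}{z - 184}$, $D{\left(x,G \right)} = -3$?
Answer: $\frac{6225416}{187} \approx 33291.0$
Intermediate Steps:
$q{\left(z \right)} = 3 + \frac{1}{-184 + z}$ ($q{\left(z \right)} = 3 + \frac{1}{z - 184} = 3 + \frac{1}{-184 + z}$)
$\left(7367 + q{\left(-6 - D{\left(1,2 \left(-5\right) - 3 \right)} \right)}\right) + \left(86 + 75\right)^{2} = \left(7367 + \frac{-551 + 3 \left(-6 - -3\right)}{-184 - 3}\right) + \left(86 + 75\right)^{2} = \left(7367 + \frac{-551 + 3 \left(-6 + 3\right)}{-184 + \left(-6 + 3\right)}\right) + 161^{2} = \left(7367 + \frac{-551 + 3 \left(-3\right)}{-184 - 3}\right) + 25921 = \left(7367 + \frac{-551 - 9}{-187}\right) + 25921 = \left(7367 - - \frac{560}{187}\right) + 25921 = \left(7367 + \frac{560}{187}\right) + 25921 = \frac{1378189}{187} + 25921 = \frac{6225416}{187}$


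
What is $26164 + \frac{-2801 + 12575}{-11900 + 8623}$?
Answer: $\frac{85729654}{3277} \approx 26161.0$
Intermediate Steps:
$26164 + \frac{-2801 + 12575}{-11900 + 8623} = 26164 + \frac{9774}{-3277} = 26164 + 9774 \left(- \frac{1}{3277}\right) = 26164 - \frac{9774}{3277} = \frac{85729654}{3277}$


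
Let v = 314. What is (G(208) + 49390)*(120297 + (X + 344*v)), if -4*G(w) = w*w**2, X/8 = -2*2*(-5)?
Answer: -502717823874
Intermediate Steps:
X = 160 (X = 8*(-2*2*(-5)) = 8*(-4*(-5)) = 8*20 = 160)
G(w) = -w**3/4 (G(w) = -w*w**2/4 = -w**3/4)
(G(208) + 49390)*(120297 + (X + 344*v)) = (-1/4*208**3 + 49390)*(120297 + (160 + 344*314)) = (-1/4*8998912 + 49390)*(120297 + (160 + 108016)) = (-2249728 + 49390)*(120297 + 108176) = -2200338*228473 = -502717823874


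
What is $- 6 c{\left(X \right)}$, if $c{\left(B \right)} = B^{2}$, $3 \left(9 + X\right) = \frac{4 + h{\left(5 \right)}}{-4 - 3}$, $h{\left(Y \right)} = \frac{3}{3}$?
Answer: $- \frac{75272}{147} \approx -512.05$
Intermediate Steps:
$h{\left(Y \right)} = 1$ ($h{\left(Y \right)} = 3 \cdot \frac{1}{3} = 1$)
$X = - \frac{194}{21}$ ($X = -9 + \frac{\left(4 + 1\right) \frac{1}{-4 - 3}}{3} = -9 + \frac{5 \frac{1}{-7}}{3} = -9 + \frac{5 \left(- \frac{1}{7}\right)}{3} = -9 + \frac{1}{3} \left(- \frac{5}{7}\right) = -9 - \frac{5}{21} = - \frac{194}{21} \approx -9.2381$)
$- 6 c{\left(X \right)} = - 6 \left(- \frac{194}{21}\right)^{2} = \left(-6\right) \frac{37636}{441} = - \frac{75272}{147}$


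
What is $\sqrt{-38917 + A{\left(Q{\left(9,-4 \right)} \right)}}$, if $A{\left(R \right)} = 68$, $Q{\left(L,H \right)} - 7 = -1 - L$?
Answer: $i \sqrt{38849} \approx 197.1 i$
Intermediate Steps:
$Q{\left(L,H \right)} = 6 - L$ ($Q{\left(L,H \right)} = 7 - \left(1 + L\right) = 6 - L$)
$\sqrt{-38917 + A{\left(Q{\left(9,-4 \right)} \right)}} = \sqrt{-38917 + 68} = \sqrt{-38849} = i \sqrt{38849}$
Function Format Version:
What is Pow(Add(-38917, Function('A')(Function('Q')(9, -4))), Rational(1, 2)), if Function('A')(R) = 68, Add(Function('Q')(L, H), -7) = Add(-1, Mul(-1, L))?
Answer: Mul(I, Pow(38849, Rational(1, 2))) ≈ Mul(197.10, I)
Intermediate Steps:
Function('Q')(L, H) = Add(6, Mul(-1, L)) (Function('Q')(L, H) = Add(7, Add(-1, Mul(-1, L))) = Add(6, Mul(-1, L)))
Pow(Add(-38917, Function('A')(Function('Q')(9, -4))), Rational(1, 2)) = Pow(Add(-38917, 68), Rational(1, 2)) = Pow(-38849, Rational(1, 2)) = Mul(I, Pow(38849, Rational(1, 2)))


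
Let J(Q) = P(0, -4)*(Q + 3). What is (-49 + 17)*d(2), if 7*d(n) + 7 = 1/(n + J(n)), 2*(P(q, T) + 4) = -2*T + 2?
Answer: 1536/49 ≈ 31.347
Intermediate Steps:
P(q, T) = -3 - T (P(q, T) = -4 + (-2*T + 2)/2 = -4 + (2 - 2*T)/2 = -4 + (1 - T) = -3 - T)
J(Q) = 3 + Q (J(Q) = (-3 - 1*(-4))*(Q + 3) = (-3 + 4)*(3 + Q) = 1*(3 + Q) = 3 + Q)
d(n) = -1 + 1/(7*(3 + 2*n)) (d(n) = -1 + 1/(7*(n + (3 + n))) = -1 + 1/(7*(3 + 2*n)))
(-49 + 17)*d(2) = (-49 + 17)*(2*(-10 - 7*2)/(7*(3 + 2*2))) = -64*(-10 - 14)/(7*(3 + 4)) = -64*(-24)/(7*7) = -32*(-48/49) = 1536/49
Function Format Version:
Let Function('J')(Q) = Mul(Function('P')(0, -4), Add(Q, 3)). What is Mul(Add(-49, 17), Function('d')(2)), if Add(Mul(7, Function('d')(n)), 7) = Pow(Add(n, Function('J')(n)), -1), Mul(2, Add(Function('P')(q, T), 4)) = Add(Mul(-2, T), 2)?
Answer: Rational(1536, 49) ≈ 31.347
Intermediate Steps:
Function('P')(q, T) = Add(-3, Mul(-1, T)) (Function('P')(q, T) = Add(-4, Mul(Rational(1, 2), Add(Mul(-2, T), 2))) = Add(-4, Mul(Rational(1, 2), Add(2, Mul(-2, T)))) = Add(-4, Add(1, Mul(-1, T))) = Add(-3, Mul(-1, T)))
Function('J')(Q) = Add(3, Q) (Function('J')(Q) = Mul(Add(-3, Mul(-1, -4)), Add(Q, 3)) = Mul(Add(-3, 4), Add(3, Q)) = Mul(1, Add(3, Q)) = Add(3, Q))
Function('d')(n) = Add(-1, Mul(Rational(1, 7), Pow(Add(3, Mul(2, n)), -1))) (Function('d')(n) = Add(-1, Mul(Rational(1, 7), Pow(Add(n, Add(3, n)), -1))) = Add(-1, Mul(Rational(1, 7), Pow(Add(3, Mul(2, n)), -1))))
Mul(Add(-49, 17), Function('d')(2)) = Mul(Add(-49, 17), Mul(Rational(2, 7), Pow(Add(3, Mul(2, 2)), -1), Add(-10, Mul(-7, 2)))) = Mul(-32, Mul(Rational(2, 7), Pow(Add(3, 4), -1), Add(-10, -14))) = Mul(-32, Mul(Rational(2, 7), Pow(7, -1), -24)) = Mul(-32, Mul(Rational(2, 7), Rational(1, 7), -24)) = Mul(-32, Rational(-48, 49)) = Rational(1536, 49)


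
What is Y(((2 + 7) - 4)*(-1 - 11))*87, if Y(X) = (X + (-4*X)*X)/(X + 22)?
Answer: 629010/19 ≈ 33106.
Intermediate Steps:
Y(X) = (X - 4*X²)/(22 + X)
Y(((2 + 7) - 4)*(-1 - 11))*87 = ((((2 + 7) - 4)*(-1 - 11))*(1 - 4*((2 + 7) - 4)*(-1 - 11))/(22 + ((2 + 7) - 4)*(-1 - 11)))*87 = (((9 - 4)*(-12))*(1 - 4*(9 - 4)*(-12))/(22 + (9 - 4)*(-12)))*87 = ((5*(-12))*(1 - 20*(-12))/(22 + 5*(-12)))*87 = -60*(1 - 4*(-60))/(22 - 60)*87 = -60*(1 + 240)/(-38)*87 = -60*(-1/38)*241*87 = (7230/19)*87 = 629010/19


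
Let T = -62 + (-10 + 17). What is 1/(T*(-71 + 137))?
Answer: -1/3630 ≈ -0.00027548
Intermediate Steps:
T = -55 (T = -62 + 7 = -55)
1/(T*(-71 + 137)) = 1/(-55*(-71 + 137)) = 1/(-55*66) = 1/(-3630) = -1/3630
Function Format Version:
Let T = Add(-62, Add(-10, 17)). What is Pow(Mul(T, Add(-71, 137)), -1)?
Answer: Rational(-1, 3630) ≈ -0.00027548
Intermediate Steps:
T = -55 (T = Add(-62, 7) = -55)
Pow(Mul(T, Add(-71, 137)), -1) = Pow(Mul(-55, Add(-71, 137)), -1) = Pow(Mul(-55, 66), -1) = Pow(-3630, -1) = Rational(-1, 3630)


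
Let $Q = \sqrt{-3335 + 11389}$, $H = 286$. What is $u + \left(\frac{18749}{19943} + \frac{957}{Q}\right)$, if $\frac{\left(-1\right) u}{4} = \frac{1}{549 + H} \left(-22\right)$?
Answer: $\frac{17410399}{16652405} + \frac{957 \sqrt{8054}}{8054} \approx 11.709$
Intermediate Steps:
$Q = \sqrt{8054} \approx 89.744$
$u = \frac{88}{835}$ ($u = - 4 \frac{1}{549 + 286} \left(-22\right) = - 4 \cdot \frac{1}{835} \left(-22\right) = \left(-4\right) \left(- \frac{22}{835}\right) = \frac{88}{835} \approx 0.10539$)
$u + \left(\frac{18749}{19943} + \frac{957}{Q}\right) = \frac{88}{835} + \left(\frac{18749}{19943} + \frac{957}{\sqrt{8054}}\right) = \frac{88}{835} + \left(18749 \cdot \frac{1}{19943} + 957 \frac{\sqrt{8054}}{8054}\right) = \frac{88}{835} + \left(\frac{18749}{19943} + \frac{957 \sqrt{8054}}{8054}\right) = \frac{17410399}{16652405} + \frac{957 \sqrt{8054}}{8054}$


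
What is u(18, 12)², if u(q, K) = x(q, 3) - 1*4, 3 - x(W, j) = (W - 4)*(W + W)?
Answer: 255025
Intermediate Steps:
x(W, j) = 3 - 2*W*(-4 + W) (x(W, j) = 3 - (W - 4)*(W + W) = 3 - (-4 + W)*2*W = 3 - 2*W*(-4 + W))
u(q, K) = -1 - 2*q² + 8*q (u(q, K) = (3 - 2*q² + 8*q) - 1*4 = (3 - 2*q² + 8*q) - 4 = -1 - 2*q² + 8*q)
u(18, 12)² = (-1 - 2*18² + 8*18)² = (-1 - 2*324 + 144)² = (-1 - 648 + 144)² = (-505)² = 255025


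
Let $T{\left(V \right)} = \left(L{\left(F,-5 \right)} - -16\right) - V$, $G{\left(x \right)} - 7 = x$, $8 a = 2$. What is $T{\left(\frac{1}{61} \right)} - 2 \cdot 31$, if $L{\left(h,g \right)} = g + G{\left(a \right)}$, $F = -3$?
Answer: $- \frac{10679}{244} \approx -43.766$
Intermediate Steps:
$a = \frac{1}{4}$ ($a = \frac{1}{8} \cdot 2 = \frac{1}{4} \approx 0.25$)
$G{\left(x \right)} = 7 + x$
$L{\left(h,g \right)} = \frac{29}{4} + g$ ($L{\left(h,g \right)} = g + \left(7 + \frac{1}{4}\right) = g + \frac{29}{4} = \frac{29}{4} + g$)
$T{\left(V \right)} = \frac{73}{4} - V$ ($T{\left(V \right)} = \left(\left(\frac{29}{4} - 5\right) - -16\right) - V = \left(\frac{9}{4} + 16\right) - V = \frac{73}{4} - V$)
$T{\left(\frac{1}{61} \right)} - 2 \cdot 31 = \left(\frac{73}{4} - \frac{1}{61}\right) - 2 \cdot 31 = \left(\frac{73}{4} - \frac{1}{61}\right) - 62 = \frac{4449}{244} - 62 = - \frac{10679}{244}$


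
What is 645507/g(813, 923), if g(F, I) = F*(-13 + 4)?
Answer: -71723/813 ≈ -88.220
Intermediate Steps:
g(F, I) = -9*F (g(F, I) = F*(-9) = -9*F)
645507/g(813, 923) = 645507/((-9*813)) = 645507/(-7317) = 645507*(-1/7317) = -71723/813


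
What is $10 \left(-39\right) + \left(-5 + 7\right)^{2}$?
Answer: $-386$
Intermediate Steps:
$10 \left(-39\right) + \left(-5 + 7\right)^{2} = -390 + 2^{2} = -390 + 4 = -386$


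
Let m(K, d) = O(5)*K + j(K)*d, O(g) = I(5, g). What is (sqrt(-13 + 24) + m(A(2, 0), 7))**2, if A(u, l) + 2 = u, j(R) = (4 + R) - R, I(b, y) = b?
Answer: (28 + sqrt(11))**2 ≈ 980.73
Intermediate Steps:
O(g) = 5
j(R) = 4
A(u, l) = -2 + u
m(K, d) = 4*d + 5*K (m(K, d) = 5*K + 4*d = 4*d + 5*K)
(sqrt(-13 + 24) + m(A(2, 0), 7))**2 = (sqrt(-13 + 24) + (4*7 + 5*(-2 + 2)))**2 = (sqrt(11) + (28 + 5*0))**2 = (sqrt(11) + (28 + 0))**2 = (sqrt(11) + 28)**2 = (28 + sqrt(11))**2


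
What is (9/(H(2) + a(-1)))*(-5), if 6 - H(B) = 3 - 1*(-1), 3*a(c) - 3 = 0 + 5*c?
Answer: -135/4 ≈ -33.750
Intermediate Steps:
a(c) = 1 + 5*c/3 (a(c) = 1 + (0 + 5*c)/3 = 1 + (5*c)/3 = 1 + 5*c/3)
H(B) = 2 (H(B) = 6 - (3 - 1*(-1)) = 6 - (3 + 1) = 6 - 1*4 = 6 - 4 = 2)
(9/(H(2) + a(-1)))*(-5) = (9/(2 + (1 + (5/3)*(-1))))*(-5) = (9/(2 + (1 - 5/3)))*(-5) = (9/(2 - ⅔))*(-5) = (9/(4/3))*(-5) = ((¾)*9)*(-5) = (27/4)*(-5) = -135/4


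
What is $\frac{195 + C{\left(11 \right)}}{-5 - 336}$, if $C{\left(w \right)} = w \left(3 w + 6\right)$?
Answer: $- \frac{624}{341} \approx -1.8299$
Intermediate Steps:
$C{\left(w \right)} = w \left(6 + 3 w\right)$
$\frac{195 + C{\left(11 \right)}}{-5 - 336} = \frac{195 + 3 \cdot 11 \left(2 + 11\right)}{-5 - 336} = \frac{195 + 3 \cdot 11 \cdot 13}{-341} = \left(195 + 429\right) \left(- \frac{1}{341}\right) = 624 \left(- \frac{1}{341}\right) = - \frac{624}{341}$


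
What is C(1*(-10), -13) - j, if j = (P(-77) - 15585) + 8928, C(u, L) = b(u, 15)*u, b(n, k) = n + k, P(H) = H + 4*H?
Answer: 6992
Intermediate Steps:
P(H) = 5*H
b(n, k) = k + n
C(u, L) = u*(15 + u) (C(u, L) = (15 + u)*u = u*(15 + u))
j = -7042 (j = (5*(-77) - 15585) + 8928 = (-385 - 15585) + 8928 = -15970 + 8928 = -7042)
C(1*(-10), -13) - j = (1*(-10))*(15 + 1*(-10)) - 1*(-7042) = -10*(15 - 10) + 7042 = -10*5 + 7042 = -50 + 7042 = 6992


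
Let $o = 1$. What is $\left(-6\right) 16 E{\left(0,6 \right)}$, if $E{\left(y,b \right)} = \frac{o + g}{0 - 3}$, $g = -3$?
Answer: $-64$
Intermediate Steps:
$E{\left(y,b \right)} = \frac{2}{3}$ ($E{\left(y,b \right)} = \frac{1 - 3}{0 - 3} = - \frac{2}{-3} = \left(-2\right) \left(- \frac{1}{3}\right) = \frac{2}{3}$)
$\left(-6\right) 16 E{\left(0,6 \right)} = \left(-6\right) 16 \cdot \frac{2}{3} = \left(-96\right) \frac{2}{3} = -64$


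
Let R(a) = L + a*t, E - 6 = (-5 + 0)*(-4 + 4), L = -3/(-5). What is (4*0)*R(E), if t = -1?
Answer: 0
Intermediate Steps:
L = 3/5 (L = -3*(-1)/5 = -1*(-3/5) = 3/5 ≈ 0.60000)
E = 6 (E = 6 + (-5 + 0)*(-4 + 4) = 6 - 5*0 = 6 + 0 = 6)
R(a) = 3/5 - a (R(a) = 3/5 + a*(-1) = 3/5 - a)
(4*0)*R(E) = (4*0)*(3/5 - 1*6) = 0*(3/5 - 6) = 0*(-27/5) = 0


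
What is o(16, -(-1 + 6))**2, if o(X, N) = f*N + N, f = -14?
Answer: 4225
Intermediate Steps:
o(X, N) = -13*N (o(X, N) = -14*N + N = -13*N)
o(16, -(-1 + 6))**2 = (-(-13)*(-1 + 6))**2 = (-(-13)*5)**2 = (-13*(-5))**2 = 65**2 = 4225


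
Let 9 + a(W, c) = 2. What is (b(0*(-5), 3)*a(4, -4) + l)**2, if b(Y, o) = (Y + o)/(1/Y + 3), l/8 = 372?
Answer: 8856576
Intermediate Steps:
a(W, c) = -7 (a(W, c) = -9 + 2 = -7)
l = 2976 (l = 8*372 = 2976)
b(Y, o) = (Y + o)/(3 + 1/Y)
(b(0*(-5), 3)*a(4, -4) + l)**2 = (((0*(-5))*(0*(-5) + 3)/(1 + 3*(0*(-5))))*(-7) + 2976)**2 = ((0*(0 + 3)/(1 + 3*0))*(-7) + 2976)**2 = ((0*3/(1 + 0))*(-7) + 2976)**2 = ((0*3/1)*(-7) + 2976)**2 = ((0*1*3)*(-7) + 2976)**2 = (0*(-7) + 2976)**2 = (0 + 2976)**2 = 2976**2 = 8856576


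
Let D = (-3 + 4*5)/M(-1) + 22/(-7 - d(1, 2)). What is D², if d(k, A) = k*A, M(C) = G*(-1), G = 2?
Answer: 38809/324 ≈ 119.78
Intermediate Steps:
M(C) = -2 (M(C) = 2*(-1) = -2)
d(k, A) = A*k
D = -197/18 (D = (-3 + 4*5)/(-2) + 22/(-7 - 2) = (-3 + 20)*(-½) + 22/(-7 - 1*2) = 17*(-½) + 22/(-7 - 2) = -17/2 + 22/(-9) = -17/2 + 22*(-⅑) = -17/2 - 22/9 = -197/18 ≈ -10.944)
D² = (-197/18)² = 38809/324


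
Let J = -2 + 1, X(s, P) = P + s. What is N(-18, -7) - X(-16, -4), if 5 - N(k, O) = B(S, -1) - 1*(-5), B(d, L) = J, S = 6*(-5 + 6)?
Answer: 21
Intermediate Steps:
S = 6 (S = 6*1 = 6)
J = -1
B(d, L) = -1
N(k, O) = 1 (N(k, O) = 5 - (-1 - 1*(-5)) = 5 - (-1 + 5) = 5 - 1*4 = 5 - 4 = 1)
N(-18, -7) - X(-16, -4) = 1 - (-4 - 16) = 1 - 1*(-20) = 1 + 20 = 21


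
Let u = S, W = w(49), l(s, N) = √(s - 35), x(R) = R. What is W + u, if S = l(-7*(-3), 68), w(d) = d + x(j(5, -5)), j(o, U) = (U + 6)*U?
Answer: 44 + I*√14 ≈ 44.0 + 3.7417*I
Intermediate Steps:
j(o, U) = U*(6 + U) (j(o, U) = (6 + U)*U = U*(6 + U))
w(d) = -5 + d (w(d) = d - 5*(6 - 5) = d - 5*1 = d - 5 = -5 + d)
l(s, N) = √(-35 + s)
S = I*√14 (S = √(-35 - 7*(-3)) = √(-35 + 21) = √(-14) = I*√14 ≈ 3.7417*I)
W = 44 (W = -5 + 49 = 44)
u = I*√14 ≈ 3.7417*I
W + u = 44 + I*√14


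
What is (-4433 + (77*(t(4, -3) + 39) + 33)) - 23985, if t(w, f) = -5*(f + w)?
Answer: -25767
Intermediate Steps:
t(w, f) = -5*f - 5*w
(-4433 + (77*(t(4, -3) + 39) + 33)) - 23985 = (-4433 + (77*((-5*(-3) - 5*4) + 39) + 33)) - 23985 = (-4433 + (77*((15 - 20) + 39) + 33)) - 23985 = (-4433 + (77*(-5 + 39) + 33)) - 23985 = (-4433 + (77*34 + 33)) - 23985 = (-4433 + (2618 + 33)) - 23985 = (-4433 + 2651) - 23985 = -1782 - 23985 = -25767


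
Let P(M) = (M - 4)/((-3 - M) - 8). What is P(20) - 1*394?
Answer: -12230/31 ≈ -394.52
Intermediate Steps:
P(M) = (-4 + M)/(-11 - M)
P(20) - 1*394 = (4 - 1*20)/(11 + 20) - 1*394 = (4 - 20)/31 - 394 = (1/31)*(-16) - 394 = -16/31 - 394 = -12230/31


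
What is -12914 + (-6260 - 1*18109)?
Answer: -37283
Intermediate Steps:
-12914 + (-6260 - 1*18109) = -12914 + (-6260 - 18109) = -12914 - 24369 = -37283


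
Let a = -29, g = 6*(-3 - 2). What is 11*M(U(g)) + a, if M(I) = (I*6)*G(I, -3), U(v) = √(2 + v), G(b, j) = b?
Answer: -1877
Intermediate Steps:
g = -30 (g = 6*(-5) = -30)
M(I) = 6*I² (M(I) = (I*6)*I = (6*I)*I = 6*I²)
11*M(U(g)) + a = 11*(6*(√(2 - 30))²) - 29 = 11*(6*(√(-28))²) - 29 = 11*(6*(2*I*√7)²) - 29 = 11*(6*(-28)) - 29 = 11*(-168) - 29 = -1848 - 29 = -1877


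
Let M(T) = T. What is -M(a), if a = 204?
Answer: -204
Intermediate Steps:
-M(a) = -1*204 = -204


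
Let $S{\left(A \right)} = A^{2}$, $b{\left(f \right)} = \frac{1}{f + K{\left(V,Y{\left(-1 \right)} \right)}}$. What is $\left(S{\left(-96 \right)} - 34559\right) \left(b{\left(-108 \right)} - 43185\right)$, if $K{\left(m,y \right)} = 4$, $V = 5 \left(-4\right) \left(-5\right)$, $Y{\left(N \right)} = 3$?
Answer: $\frac{113821520663}{104} \approx 1.0944 \cdot 10^{9}$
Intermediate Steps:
$V = 100$ ($V = \left(-20\right) \left(-5\right) = 100$)
$b{\left(f \right)} = \frac{1}{4 + f}$ ($b{\left(f \right)} = \frac{1}{f + 4} = \frac{1}{4 + f}$)
$\left(S{\left(-96 \right)} - 34559\right) \left(b{\left(-108 \right)} - 43185\right) = \left(\left(-96\right)^{2} - 34559\right) \left(\frac{1}{4 - 108} - 43185\right) = \left(9216 - 34559\right) \left(\frac{1}{-104} - 43185\right) = - 25343 \left(- \frac{1}{104} - 43185\right) = \left(-25343\right) \left(- \frac{4491241}{104}\right) = \frac{113821520663}{104}$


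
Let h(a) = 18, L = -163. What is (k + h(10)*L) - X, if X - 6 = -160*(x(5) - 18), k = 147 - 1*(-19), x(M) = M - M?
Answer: -5654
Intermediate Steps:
x(M) = 0
k = 166 (k = 147 + 19 = 166)
X = 2886 (X = 6 - 160*(0 - 18) = 6 - 160*(-18) = 6 + 2880 = 2886)
(k + h(10)*L) - X = (166 + 18*(-163)) - 1*2886 = (166 - 2934) - 2886 = -2768 - 2886 = -5654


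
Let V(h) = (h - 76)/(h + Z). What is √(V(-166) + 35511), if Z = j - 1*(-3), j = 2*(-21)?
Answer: √1492399385/205 ≈ 188.45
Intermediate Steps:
j = -42
Z = -39 (Z = -42 - 1*(-3) = -42 + 3 = -39)
V(h) = (-76 + h)/(-39 + h) (V(h) = (h - 76)/(h - 39) = (-76 + h)/(-39 + h))
√(V(-166) + 35511) = √((-76 - 166)/(-39 - 166) + 35511) = √(-242/(-205) + 35511) = √(-1/205*(-242) + 35511) = √(242/205 + 35511) = √(7279997/205) = √1492399385/205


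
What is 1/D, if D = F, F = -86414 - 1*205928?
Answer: -1/292342 ≈ -3.4206e-6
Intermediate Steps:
F = -292342 (F = -86414 - 205928 = -292342)
D = -292342
1/D = 1/(-292342) = -1/292342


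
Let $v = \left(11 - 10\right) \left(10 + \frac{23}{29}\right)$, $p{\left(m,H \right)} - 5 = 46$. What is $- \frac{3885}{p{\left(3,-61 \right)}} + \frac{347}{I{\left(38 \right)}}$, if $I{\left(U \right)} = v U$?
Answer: $- \frac{15231659}{202198} \approx -75.33$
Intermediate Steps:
$p{\left(m,H \right)} = 51$ ($p{\left(m,H \right)} = 5 + 46 = 51$)
$v = \frac{313}{29}$ ($v = 1 \left(10 + 23 \cdot \frac{1}{29}\right) = 1 \left(10 + \frac{23}{29}\right) = 1 \cdot \frac{313}{29} = \frac{313}{29} \approx 10.793$)
$I{\left(U \right)} = \frac{313 U}{29}$
$- \frac{3885}{p{\left(3,-61 \right)}} + \frac{347}{I{\left(38 \right)}} = - \frac{3885}{51} + \frac{347}{\frac{313}{29} \cdot 38} = \left(-3885\right) \frac{1}{51} + \frac{347}{\frac{11894}{29}} = - \frac{1295}{17} + 347 \cdot \frac{29}{11894} = - \frac{1295}{17} + \frac{10063}{11894} = - \frac{15231659}{202198}$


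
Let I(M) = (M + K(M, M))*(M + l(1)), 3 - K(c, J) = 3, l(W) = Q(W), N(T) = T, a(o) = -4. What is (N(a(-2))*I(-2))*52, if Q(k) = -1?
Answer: -1248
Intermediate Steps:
l(W) = -1
K(c, J) = 0 (K(c, J) = 3 - 1*3 = 3 - 3 = 0)
I(M) = M*(-1 + M) (I(M) = (M + 0)*(M - 1) = M*(-1 + M))
(N(a(-2))*I(-2))*52 = -(-8)*(-1 - 2)*52 = -(-8)*(-3)*52 = -4*6*52 = -24*52 = -1248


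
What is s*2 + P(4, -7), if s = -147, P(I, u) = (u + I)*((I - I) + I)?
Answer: -306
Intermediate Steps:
P(I, u) = I*(I + u) (P(I, u) = (I + u)*(0 + I) = (I + u)*I = I*(I + u))
s*2 + P(4, -7) = -147*2 + 4*(4 - 7) = -294 + 4*(-3) = -294 - 12 = -306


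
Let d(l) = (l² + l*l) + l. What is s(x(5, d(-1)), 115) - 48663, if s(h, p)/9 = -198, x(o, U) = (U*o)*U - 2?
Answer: -50445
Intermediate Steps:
d(l) = l + 2*l² (d(l) = (l² + l²) + l = 2*l² + l = l + 2*l²)
x(o, U) = -2 + o*U² (x(o, U) = o*U² - 2 = -2 + o*U²)
s(h, p) = -1782 (s(h, p) = 9*(-198) = -1782)
s(x(5, d(-1)), 115) - 48663 = -1782 - 48663 = -50445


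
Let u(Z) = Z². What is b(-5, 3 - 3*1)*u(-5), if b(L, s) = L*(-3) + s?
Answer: 375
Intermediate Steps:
b(L, s) = s - 3*L (b(L, s) = -3*L + s = s - 3*L)
b(-5, 3 - 3*1)*u(-5) = ((3 - 3*1) - 3*(-5))*(-5)² = ((3 - 3) + 15)*25 = (0 + 15)*25 = 15*25 = 375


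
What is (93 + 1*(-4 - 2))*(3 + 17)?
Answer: 1740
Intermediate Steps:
(93 + 1*(-4 - 2))*(3 + 17) = (93 + 1*(-6))*20 = (93 - 6)*20 = 87*20 = 1740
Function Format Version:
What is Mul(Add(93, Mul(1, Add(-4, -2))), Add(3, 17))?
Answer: 1740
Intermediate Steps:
Mul(Add(93, Mul(1, Add(-4, -2))), Add(3, 17)) = Mul(Add(93, Mul(1, -6)), 20) = Mul(Add(93, -6), 20) = Mul(87, 20) = 1740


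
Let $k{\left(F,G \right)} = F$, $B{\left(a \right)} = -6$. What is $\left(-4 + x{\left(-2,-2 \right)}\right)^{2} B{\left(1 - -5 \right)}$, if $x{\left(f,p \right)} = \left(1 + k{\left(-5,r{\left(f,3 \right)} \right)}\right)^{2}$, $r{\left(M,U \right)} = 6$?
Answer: $-864$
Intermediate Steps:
$x{\left(f,p \right)} = 16$ ($x{\left(f,p \right)} = \left(1 - 5\right)^{2} = \left(-4\right)^{2} = 16$)
$\left(-4 + x{\left(-2,-2 \right)}\right)^{2} B{\left(1 - -5 \right)} = \left(-4 + 16\right)^{2} \left(-6\right) = 12^{2} \left(-6\right) = 144 \left(-6\right) = -864$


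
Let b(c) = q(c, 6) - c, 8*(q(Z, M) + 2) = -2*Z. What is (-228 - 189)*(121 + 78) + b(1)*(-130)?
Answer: -165121/2 ≈ -82561.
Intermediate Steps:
q(Z, M) = -2 - Z/4 (q(Z, M) = -2 + (-2*Z)/8 = -2 - Z/4)
b(c) = -2 - 5*c/4 (b(c) = (-2 - c/4) - c = -2 - 5*c/4)
(-228 - 189)*(121 + 78) + b(1)*(-130) = (-228 - 189)*(121 + 78) + (-2 - 5/4*1)*(-130) = -417*199 + (-2 - 5/4)*(-130) = -82983 - 13/4*(-130) = -82983 + 845/2 = -165121/2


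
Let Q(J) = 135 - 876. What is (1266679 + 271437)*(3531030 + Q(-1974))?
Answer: 5429993995524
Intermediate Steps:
Q(J) = -741
(1266679 + 271437)*(3531030 + Q(-1974)) = (1266679 + 271437)*(3531030 - 741) = 1538116*3530289 = 5429993995524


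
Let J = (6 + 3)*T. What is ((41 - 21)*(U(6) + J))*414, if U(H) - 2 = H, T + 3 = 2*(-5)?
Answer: -902520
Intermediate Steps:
T = -13 (T = -3 + 2*(-5) = -3 - 10 = -13)
J = -117 (J = (6 + 3)*(-13) = 9*(-13) = -117)
U(H) = 2 + H
((41 - 21)*(U(6) + J))*414 = ((41 - 21)*((2 + 6) - 117))*414 = (20*(8 - 117))*414 = (20*(-109))*414 = -2180*414 = -902520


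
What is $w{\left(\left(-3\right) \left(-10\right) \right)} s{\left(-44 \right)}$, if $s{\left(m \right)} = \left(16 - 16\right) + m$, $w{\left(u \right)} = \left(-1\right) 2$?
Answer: $88$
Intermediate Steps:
$w{\left(u \right)} = -2$
$s{\left(m \right)} = m$ ($s{\left(m \right)} = 0 + m = m$)
$w{\left(\left(-3\right) \left(-10\right) \right)} s{\left(-44 \right)} = \left(-2\right) \left(-44\right) = 88$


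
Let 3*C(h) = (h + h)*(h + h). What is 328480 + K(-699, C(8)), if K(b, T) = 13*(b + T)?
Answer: 961507/3 ≈ 3.2050e+5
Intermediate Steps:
C(h) = 4*h**2/3 (C(h) = ((h + h)*(h + h))/3 = ((2*h)*(2*h))/3 = (4*h**2)/3 = 4*h**2/3)
K(b, T) = 13*T + 13*b (K(b, T) = 13*(T + b) = 13*T + 13*b)
328480 + K(-699, C(8)) = 328480 + (13*((4/3)*8**2) + 13*(-699)) = 328480 + (13*((4/3)*64) - 9087) = 328480 + (13*(256/3) - 9087) = 328480 + (3328/3 - 9087) = 328480 - 23933/3 = 961507/3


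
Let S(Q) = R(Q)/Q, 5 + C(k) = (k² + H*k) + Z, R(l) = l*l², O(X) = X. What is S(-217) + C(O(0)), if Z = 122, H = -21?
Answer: 47206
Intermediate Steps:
R(l) = l³
C(k) = 117 + k² - 21*k (C(k) = -5 + ((k² - 21*k) + 122) = -5 + (122 + k² - 21*k) = 117 + k² - 21*k)
S(Q) = Q² (S(Q) = Q³/Q = Q²)
S(-217) + C(O(0)) = (-217)² + (117 + 0² - 21*0) = 47089 + (117 + 0 + 0) = 47089 + 117 = 47206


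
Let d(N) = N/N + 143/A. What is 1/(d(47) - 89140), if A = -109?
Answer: -109/9716294 ≈ -1.1218e-5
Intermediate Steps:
d(N) = -34/109 (d(N) = N/N + 143/(-109) = 1 + 143*(-1/109) = 1 - 143/109 = -34/109)
1/(d(47) - 89140) = 1/(-34/109 - 89140) = 1/(-9716294/109) = -109/9716294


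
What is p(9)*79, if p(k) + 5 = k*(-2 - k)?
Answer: -8216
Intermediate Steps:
p(k) = -5 + k*(-2 - k)
p(9)*79 = (-5 - 1*9**2 - 2*9)*79 = (-5 - 1*81 - 18)*79 = (-5 - 81 - 18)*79 = -104*79 = -8216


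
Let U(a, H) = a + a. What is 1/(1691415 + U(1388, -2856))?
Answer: 1/1694191 ≈ 5.9025e-7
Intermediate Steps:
U(a, H) = 2*a
1/(1691415 + U(1388, -2856)) = 1/(1691415 + 2*1388) = 1/(1691415 + 2776) = 1/1694191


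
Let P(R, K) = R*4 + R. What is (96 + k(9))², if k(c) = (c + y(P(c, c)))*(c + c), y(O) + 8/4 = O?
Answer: 1065024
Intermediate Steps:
P(R, K) = 5*R (P(R, K) = 4*R + R = 5*R)
y(O) = -2 + O
k(c) = 2*c*(-2 + 6*c) (k(c) = (c + (-2 + 5*c))*(c + c) = (-2 + 6*c)*(2*c) = 2*c*(-2 + 6*c))
(96 + k(9))² = (96 + 4*9*(-1 + 3*9))² = (96 + 4*9*(-1 + 27))² = (96 + 4*9*26)² = (96 + 936)² = 1032² = 1065024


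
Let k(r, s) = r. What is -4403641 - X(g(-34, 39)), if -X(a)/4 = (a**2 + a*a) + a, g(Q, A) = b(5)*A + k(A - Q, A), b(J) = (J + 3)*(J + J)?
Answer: 77171123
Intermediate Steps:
b(J) = 2*J*(3 + J) (b(J) = (3 + J)*(2*J) = 2*J*(3 + J))
g(Q, A) = -Q + 81*A (g(Q, A) = (2*5*(3 + 5))*A + (A - Q) = (2*5*8)*A + (A - Q) = 80*A + (A - Q) = -Q + 81*A)
X(a) = -8*a**2 - 4*a (X(a) = -4*((a**2 + a*a) + a) = -4*((a**2 + a**2) + a) = -4*(2*a**2 + a) = -4*(a + 2*a**2) = -8*a**2 - 4*a)
-4403641 - X(g(-34, 39)) = -4403641 - (-4)*(-1*(-34) + 81*39)*(1 + 2*(-1*(-34) + 81*39)) = -4403641 - (-4)*(34 + 3159)*(1 + 2*(34 + 3159)) = -4403641 - (-4)*3193*(1 + 2*3193) = -4403641 - (-4)*3193*(1 + 6386) = -4403641 - (-4)*3193*6387 = -4403641 - 1*(-81574764) = -4403641 + 81574764 = 77171123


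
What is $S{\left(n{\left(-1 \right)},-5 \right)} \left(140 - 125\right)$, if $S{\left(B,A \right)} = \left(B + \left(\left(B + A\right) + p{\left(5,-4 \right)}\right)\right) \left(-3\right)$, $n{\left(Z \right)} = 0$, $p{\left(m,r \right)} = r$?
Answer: $405$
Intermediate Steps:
$S{\left(B,A \right)} = 12 - 6 B - 3 A$ ($S{\left(B,A \right)} = \left(B - \left(4 - A - B\right)\right) \left(-3\right) = \left(B + \left(-4 + A + B\right)\right) \left(-3\right) = \left(-4 + A + 2 B\right) \left(-3\right) = 12 - 6 B - 3 A$)
$S{\left(n{\left(-1 \right)},-5 \right)} \left(140 - 125\right) = \left(12 - 0 - -15\right) \left(140 - 125\right) = \left(12 + 0 + 15\right) 15 = 27 \cdot 15 = 405$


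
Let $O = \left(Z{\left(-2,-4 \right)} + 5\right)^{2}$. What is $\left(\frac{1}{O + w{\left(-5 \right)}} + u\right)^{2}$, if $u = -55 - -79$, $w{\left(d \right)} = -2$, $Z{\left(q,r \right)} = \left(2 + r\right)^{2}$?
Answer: $\frac{3598609}{6241} \approx 576.61$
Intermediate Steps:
$O = 81$ ($O = \left(\left(2 - 4\right)^{2} + 5\right)^{2} = \left(\left(-2\right)^{2} + 5\right)^{2} = \left(4 + 5\right)^{2} = 9^{2} = 81$)
$u = 24$ ($u = -55 + 79 = 24$)
$\left(\frac{1}{O + w{\left(-5 \right)}} + u\right)^{2} = \left(\frac{1}{81 - 2} + 24\right)^{2} = \left(\frac{1}{79} + 24\right)^{2} = \left(\frac{1897}{79}\right)^{2} = \frac{3598609}{6241}$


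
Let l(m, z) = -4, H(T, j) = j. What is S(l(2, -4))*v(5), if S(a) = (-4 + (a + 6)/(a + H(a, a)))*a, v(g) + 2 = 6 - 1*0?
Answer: 68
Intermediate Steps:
v(g) = 4 (v(g) = -2 + (6 - 1*0) = -2 + (6 + 0) = -2 + 6 = 4)
S(a) = a*(-4 + (6 + a)/(2*a)) (S(a) = (-4 + (a + 6)/(a + a))*a = (-4 + (6 + a)/((2*a)))*a = (-4 + (6 + a)*(1/(2*a)))*a = (-4 + (6 + a)/(2*a))*a = a*(-4 + (6 + a)/(2*a)))
S(l(2, -4))*v(5) = (3 - 7/2*(-4))*4 = (3 + 14)*4 = 17*4 = 68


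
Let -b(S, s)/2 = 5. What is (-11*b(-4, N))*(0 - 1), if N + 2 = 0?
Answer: -110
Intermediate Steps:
N = -2 (N = -2 + 0 = -2)
b(S, s) = -10 (b(S, s) = -2*5 = -10)
(-11*b(-4, N))*(0 - 1) = (-11*(-10))*(0 - 1) = 110*(-1) = -110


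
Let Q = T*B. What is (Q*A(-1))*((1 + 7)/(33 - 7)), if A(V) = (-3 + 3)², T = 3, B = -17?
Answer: 0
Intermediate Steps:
A(V) = 0 (A(V) = 0² = 0)
Q = -51 (Q = 3*(-17) = -51)
(Q*A(-1))*((1 + 7)/(33 - 7)) = (-51*0)*((1 + 7)/(33 - 7)) = 0*(8/26) = 0*(8*(1/26)) = 0*(4/13) = 0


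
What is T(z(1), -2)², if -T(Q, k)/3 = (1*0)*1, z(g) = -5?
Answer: 0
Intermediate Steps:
T(Q, k) = 0 (T(Q, k) = -3*1*0 = -0 = -3*0 = 0)
T(z(1), -2)² = 0² = 0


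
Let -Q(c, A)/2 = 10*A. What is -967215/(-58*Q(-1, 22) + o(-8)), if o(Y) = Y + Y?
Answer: -967215/25504 ≈ -37.924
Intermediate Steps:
Q(c, A) = -20*A
o(Y) = 2*Y
-967215/(-58*Q(-1, 22) + o(-8)) = -967215/(-(-1160)*22 + 2*(-8)) = -967215/(-58*(-440) - 16) = -967215/(25520 - 16) = -967215/25504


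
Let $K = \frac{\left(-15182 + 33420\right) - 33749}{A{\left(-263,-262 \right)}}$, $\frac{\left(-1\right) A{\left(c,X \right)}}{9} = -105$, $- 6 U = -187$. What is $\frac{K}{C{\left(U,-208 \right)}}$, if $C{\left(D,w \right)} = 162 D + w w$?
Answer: $- \frac{15511}{45655785} \approx -0.00033974$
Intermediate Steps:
$U = \frac{187}{6}$ ($U = \left(- \frac{1}{6}\right) \left(-187\right) = \frac{187}{6} \approx 31.167$)
$A{\left(c,X \right)} = 945$ ($A{\left(c,X \right)} = \left(-9\right) \left(-105\right) = 945$)
$K = - \frac{15511}{945}$ ($K = \frac{\left(-15182 + 33420\right) - 33749}{945} = \left(18238 - 33749\right) \frac{1}{945} = \left(-15511\right) \frac{1}{945} = - \frac{15511}{945} \approx -16.414$)
$C{\left(D,w \right)} = w^{2} + 162 D$ ($C{\left(D,w \right)} = 162 D + w^{2} = w^{2} + 162 D$)
$\frac{K}{C{\left(U,-208 \right)}} = - \frac{15511}{945 \left(\left(-208\right)^{2} + 162 \cdot \frac{187}{6}\right)} = - \frac{15511}{945 \left(43264 + 5049\right)} = - \frac{15511}{945 \cdot 48313} = \left(- \frac{15511}{945}\right) \frac{1}{48313} = - \frac{15511}{45655785}$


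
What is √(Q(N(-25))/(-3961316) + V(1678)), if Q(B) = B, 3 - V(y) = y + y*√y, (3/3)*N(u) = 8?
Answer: √(-1642758811784333 - 1645701064388398*√1678)/990329 ≈ 265.35*I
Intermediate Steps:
N(u) = 8
V(y) = 3 - y - y^(3/2) (V(y) = 3 - (y + y*√y) = 3 - (y + y^(3/2)) = 3 + (-y - y^(3/2)) = 3 - y - y^(3/2))
√(Q(N(-25))/(-3961316) + V(1678)) = √(8/(-3961316) + (3 - 1*1678 - 1678^(3/2))) = √(8*(-1/3961316) + (3 - 1678 - 1678*√1678)) = √(-2/990329 + (3 - 1678 - 1678*√1678)) = √(-2/990329 + (-1675 - 1678*√1678)) = √(-1658801077/990329 - 1678*√1678)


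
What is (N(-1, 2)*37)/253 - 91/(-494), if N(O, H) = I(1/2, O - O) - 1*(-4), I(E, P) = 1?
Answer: 8801/9614 ≈ 0.91544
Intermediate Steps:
N(O, H) = 5 (N(O, H) = 1 - 1*(-4) = 1 + 4 = 5)
(N(-1, 2)*37)/253 - 91/(-494) = (5*37)/253 - 91/(-494) = 185*(1/253) - 91*(-1/494) = 185/253 + 7/38 = 8801/9614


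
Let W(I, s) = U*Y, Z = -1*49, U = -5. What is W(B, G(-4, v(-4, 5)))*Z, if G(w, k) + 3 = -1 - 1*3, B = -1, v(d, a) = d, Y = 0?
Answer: 0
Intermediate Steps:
G(w, k) = -7 (G(w, k) = -3 + (-1 - 1*3) = -3 + (-1 - 3) = -3 - 4 = -7)
Z = -49
W(I, s) = 0 (W(I, s) = -5*0 = 0)
W(B, G(-4, v(-4, 5)))*Z = 0*(-49) = 0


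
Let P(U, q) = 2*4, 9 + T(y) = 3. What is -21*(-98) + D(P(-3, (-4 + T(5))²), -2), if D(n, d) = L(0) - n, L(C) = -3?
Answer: 2047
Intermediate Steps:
T(y) = -6 (T(y) = -9 + 3 = -6)
P(U, q) = 8
D(n, d) = -3 - n
-21*(-98) + D(P(-3, (-4 + T(5))²), -2) = -21*(-98) + (-3 - 1*8) = 2058 + (-3 - 8) = 2058 - 11 = 2047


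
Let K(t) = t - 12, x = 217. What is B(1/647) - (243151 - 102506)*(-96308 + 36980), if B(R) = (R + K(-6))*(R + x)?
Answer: 3492949956737040/418609 ≈ 8.3442e+9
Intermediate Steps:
K(t) = -12 + t
B(R) = (-18 + R)*(217 + R) (B(R) = (R + (-12 - 6))*(R + 217) = (R - 18)*(217 + R) = (-18 + R)*(217 + R))
B(1/647) - (243151 - 102506)*(-96308 + 36980) = (-3906 + (1/647)**2 + 199/647) - (243151 - 102506)*(-96308 + 36980) = (-3906 + (1/647)**2 + 199*(1/647)) - 140645*(-59328) = (-3906 + 1/418609 + 199/647) - 1*(-8344186560) = -1634958000/418609 + 8344186560 = 3492949956737040/418609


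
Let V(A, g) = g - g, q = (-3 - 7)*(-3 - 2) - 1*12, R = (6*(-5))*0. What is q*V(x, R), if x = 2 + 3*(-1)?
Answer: 0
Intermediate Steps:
R = 0 (R = -30*0 = 0)
q = 38 (q = -10*(-5) - 12 = 50 - 12 = 38)
x = -1 (x = 2 - 3 = -1)
V(A, g) = 0
q*V(x, R) = 38*0 = 0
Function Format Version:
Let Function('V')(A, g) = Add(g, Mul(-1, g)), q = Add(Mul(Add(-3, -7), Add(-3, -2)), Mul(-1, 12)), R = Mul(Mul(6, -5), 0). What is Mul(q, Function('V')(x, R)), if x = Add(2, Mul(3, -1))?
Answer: 0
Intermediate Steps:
R = 0 (R = Mul(-30, 0) = 0)
q = 38 (q = Add(Mul(-10, -5), -12) = Add(50, -12) = 38)
x = -1 (x = Add(2, -3) = -1)
Function('V')(A, g) = 0
Mul(q, Function('V')(x, R)) = Mul(38, 0) = 0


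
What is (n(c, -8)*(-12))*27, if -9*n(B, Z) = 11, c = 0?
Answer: 396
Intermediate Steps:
n(B, Z) = -11/9 (n(B, Z) = -1/9*11 = -11/9)
(n(c, -8)*(-12))*27 = -11/9*(-12)*27 = (44/3)*27 = 396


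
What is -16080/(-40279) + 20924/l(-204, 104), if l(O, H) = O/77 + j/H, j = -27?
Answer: -6748750166768/938299305 ≈ -7192.5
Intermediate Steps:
l(O, H) = -27/H + O/77 (l(O, H) = O/77 - 27/H = -27/H + O/77)
-16080/(-40279) + 20924/l(-204, 104) = -16080/(-40279) + 20924/(-27/104 + (1/77)*(-204)) = -16080*(-1/40279) + 20924/(-27*1/104 - 204/77) = 16080/40279 + 20924/(-27/104 - 204/77) = 16080/40279 + 20924/(-23295/8008) = 16080/40279 + 20924*(-8008/23295) = 16080/40279 - 167559392/23295 = -6748750166768/938299305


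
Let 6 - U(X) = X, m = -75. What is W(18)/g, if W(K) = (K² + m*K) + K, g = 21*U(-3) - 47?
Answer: -504/71 ≈ -7.0986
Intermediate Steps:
U(X) = 6 - X
g = 142 (g = 21*(6 - 1*(-3)) - 47 = 21*(6 + 3) - 47 = 21*9 - 47 = 189 - 47 = 142)
W(K) = K² - 74*K (W(K) = (K² - 75*K) + K = K² - 74*K)
W(18)/g = (18*(-74 + 18))/142 = (18*(-56))*(1/142) = -1008*1/142 = -504/71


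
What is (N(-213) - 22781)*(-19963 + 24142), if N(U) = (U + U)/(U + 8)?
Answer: -19514588541/205 ≈ -9.5193e+7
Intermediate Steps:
N(U) = 2*U/(8 + U) (N(U) = (2*U)/(8 + U) = 2*U/(8 + U))
(N(-213) - 22781)*(-19963 + 24142) = (2*(-213)/(8 - 213) - 22781)*(-19963 + 24142) = (2*(-213)/(-205) - 22781)*4179 = (2*(-213)*(-1/205) - 22781)*4179 = (426/205 - 22781)*4179 = -4669679/205*4179 = -19514588541/205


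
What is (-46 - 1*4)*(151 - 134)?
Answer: -850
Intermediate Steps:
(-46 - 1*4)*(151 - 134) = (-46 - 4)*17 = -50*17 = -850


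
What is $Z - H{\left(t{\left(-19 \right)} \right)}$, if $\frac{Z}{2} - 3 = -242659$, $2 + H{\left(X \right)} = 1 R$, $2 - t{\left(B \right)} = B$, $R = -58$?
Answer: $-485252$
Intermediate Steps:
$t{\left(B \right)} = 2 - B$
$H{\left(X \right)} = -60$ ($H{\left(X \right)} = -2 + 1 \left(-58\right) = -2 - 58 = -60$)
$Z = -485312$ ($Z = 6 + 2 \left(-242659\right) = 6 - 485318 = -485312$)
$Z - H{\left(t{\left(-19 \right)} \right)} = -485312 - -60 = -485312 + 60 = -485252$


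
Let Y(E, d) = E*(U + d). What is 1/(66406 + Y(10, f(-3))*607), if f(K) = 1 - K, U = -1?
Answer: 1/84616 ≈ 1.1818e-5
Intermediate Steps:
Y(E, d) = E*(-1 + d)
1/(66406 + Y(10, f(-3))*607) = 1/(66406 + (10*(-1 + (1 - 1*(-3))))*607) = 1/(66406 + (10*(-1 + (1 + 3)))*607) = 1/(66406 + (10*(-1 + 4))*607) = 1/(66406 + (10*3)*607) = 1/(66406 + 30*607) = 1/(66406 + 18210) = 1/84616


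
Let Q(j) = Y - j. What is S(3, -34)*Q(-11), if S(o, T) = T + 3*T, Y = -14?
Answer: 408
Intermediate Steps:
S(o, T) = 4*T
Q(j) = -14 - j
S(3, -34)*Q(-11) = (4*(-34))*(-14 - 1*(-11)) = -136*(-14 + 11) = -136*(-3) = 408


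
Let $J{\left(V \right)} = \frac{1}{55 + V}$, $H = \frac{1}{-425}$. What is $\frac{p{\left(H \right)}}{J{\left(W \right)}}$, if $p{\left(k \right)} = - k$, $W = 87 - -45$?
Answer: $\frac{11}{25} \approx 0.44$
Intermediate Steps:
$H = - \frac{1}{425} \approx -0.0023529$
$W = 132$ ($W = 87 + 45 = 132$)
$\frac{p{\left(H \right)}}{J{\left(W \right)}} = \frac{\left(-1\right) \left(- \frac{1}{425}\right)}{\frac{1}{55 + 132}} = \frac{1}{425 \cdot \frac{1}{187}} = \frac{\frac{1}{\frac{1}{187}}}{425} = \frac{1}{425} \cdot 187 = \frac{11}{25}$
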